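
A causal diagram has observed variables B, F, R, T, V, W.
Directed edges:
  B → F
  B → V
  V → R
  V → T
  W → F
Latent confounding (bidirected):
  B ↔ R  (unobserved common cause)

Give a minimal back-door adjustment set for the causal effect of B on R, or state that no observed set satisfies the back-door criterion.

B→R: no observed back-door set.

desc(B)\{B}={F,R,T,V}; candidates ⊆ {W}.
B↔R: latent back-door arc(s) into B.
size 0: {}; under {} B still reaches {R} ∋ R.
size 1: {W}; under {W} B still reaches {R} ∋ R.
B↔R cannot be blocked by any observed set — no back-door set.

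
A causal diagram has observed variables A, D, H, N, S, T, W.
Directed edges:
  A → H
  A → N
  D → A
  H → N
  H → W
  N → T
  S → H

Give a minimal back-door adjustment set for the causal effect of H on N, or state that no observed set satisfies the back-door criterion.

desc(H)\{H}={N,T,W}; candidates ⊆ {A,D,S}.
size 0: {}; under {} H still reaches {A,D,N,S,T} ∋ N.
{A}: H⊥N given {A} in G with H→· removed — back-door holds.

H→N: minimal back-door set {A}.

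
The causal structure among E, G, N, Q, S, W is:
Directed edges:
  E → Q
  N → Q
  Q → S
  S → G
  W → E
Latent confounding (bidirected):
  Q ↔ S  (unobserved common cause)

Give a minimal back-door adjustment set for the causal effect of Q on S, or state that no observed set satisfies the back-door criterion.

Q→S: no observed back-door set.

desc(Q)\{Q}={G,S}; candidates ⊆ {E,N,W}.
Q↔S: latent back-door arc(s) into Q.
size 0: {}; under {} Q still reaches {E,G,N,S,W} ∋ S.
size 1: {E}, {N}, {W}; under {E} Q still reaches {G,N,S} ∋ S.
size 2: {E,N}, {E,W}, {N,W}; under {E,N} Q still reaches {G,S} ∋ S.
Q↔S cannot be blocked by any observed set — no back-door set.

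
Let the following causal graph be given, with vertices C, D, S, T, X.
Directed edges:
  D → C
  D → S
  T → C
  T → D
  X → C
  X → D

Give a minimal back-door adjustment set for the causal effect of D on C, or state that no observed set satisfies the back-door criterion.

D→C: minimal back-door set {T, X}.

desc(D)\{D}={C,S}; candidates ⊆ {T,X}.
size 0: {}; under {} D still reaches {C,T,X} ∋ C.
size 1: {T}, {X}; under {T} D still reaches {C,X} ∋ C.
{T,X}: D⊥C given {T,X} in G with D→· removed — back-door holds.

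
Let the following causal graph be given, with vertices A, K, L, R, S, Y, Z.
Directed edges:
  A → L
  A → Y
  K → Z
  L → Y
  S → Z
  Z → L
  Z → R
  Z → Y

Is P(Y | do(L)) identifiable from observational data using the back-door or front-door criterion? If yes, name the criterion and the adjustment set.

P(Y|do(L)): backdoor, adjust for {A, Z}.

desc(L)\{L}={Y}; candidates ⊆ {A,K,R,S,Z}.
size 0: {}; under {} L still reaches {A,K,R,S,Y,Z} ∋ Y.
size 1: {A}, {K}, {R} …(+2); under {A} L still reaches {K,R,S,Y,Z} ∋ Y.
{A,Z}: L⊥Y given {A,Z} in G with L→· removed — back-door holds.
P(Y|do(L)) = Σ_{A,Z} P(Y|L,A,Z)·P(A,Z).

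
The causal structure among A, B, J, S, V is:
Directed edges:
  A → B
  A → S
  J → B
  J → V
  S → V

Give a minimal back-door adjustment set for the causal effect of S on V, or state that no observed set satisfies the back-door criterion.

S→V: minimal back-door set ∅.

desc(S)\{S}={V}; candidates ⊆ {A,B,J}.
∅: S⊥V given ∅ in G with S→· removed — back-door holds.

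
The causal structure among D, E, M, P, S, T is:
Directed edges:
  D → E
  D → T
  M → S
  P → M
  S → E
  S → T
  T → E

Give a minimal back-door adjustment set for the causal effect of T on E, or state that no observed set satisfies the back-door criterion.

desc(T)\{T}={E}; candidates ⊆ {D,M,P,S}.
size 0: {}; under {} T still reaches {D,E,M,P,S} ∋ E.
size 1: {D}, {M}, {P} …(+1); under {D} T still reaches {E,M,P,S} ∋ E.
{D,S}: T⊥E given {D,S} in G with T→· removed — back-door holds.

T→E: minimal back-door set {D, S}.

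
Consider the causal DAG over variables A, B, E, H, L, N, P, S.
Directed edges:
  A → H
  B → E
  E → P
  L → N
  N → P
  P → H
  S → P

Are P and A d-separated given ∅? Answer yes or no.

Bayes-Ball from P | ∅ reaches {B,E,H,L,N,S}.
A ∉ reach(P|∅) ⇒ P ⊥ A | ∅.

Yes — P ⊥ A | ∅.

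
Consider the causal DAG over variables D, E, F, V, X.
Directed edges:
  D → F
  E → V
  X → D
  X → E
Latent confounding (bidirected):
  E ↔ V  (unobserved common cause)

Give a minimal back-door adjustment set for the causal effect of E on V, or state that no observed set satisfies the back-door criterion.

desc(E)\{E}={V}; candidates ⊆ {D,F,X}.
E↔V: latent back-door arc(s) into E.
size 0: {}; under {} E still reaches {D,F,V,X} ∋ V.
size 1: {D}, {F}, {X}; under {D} E still reaches {V,X} ∋ V.
size 2: {D,F}, {D,X}, {F,X}; under {D,F} E still reaches {V,X} ∋ V.
E↔V cannot be blocked by any observed set — no back-door set.

E→V: no observed back-door set.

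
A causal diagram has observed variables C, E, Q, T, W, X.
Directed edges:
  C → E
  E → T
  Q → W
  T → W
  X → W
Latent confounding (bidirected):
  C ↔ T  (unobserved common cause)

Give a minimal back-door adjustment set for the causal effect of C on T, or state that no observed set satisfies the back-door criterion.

desc(C)\{C}={E,T,W}; candidates ⊆ {Q,X}.
C↔T: latent back-door arc(s) into C.
size 0: {}; under {} C still reaches {T,W} ∋ T.
size 1: {Q}, {X}; under {Q} C still reaches {T,W} ∋ T.
size 2: {Q,X}; under {Q,X} C still reaches {T,W} ∋ T.
C↔T cannot be blocked by any observed set — no back-door set.

C→T: no observed back-door set.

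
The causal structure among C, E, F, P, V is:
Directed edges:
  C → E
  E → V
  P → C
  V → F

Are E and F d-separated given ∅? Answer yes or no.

No — E and F are d-connected given ∅.

Bayes-Ball from E | ∅ reaches {C,F,P,V}.
F ∈ reach(E|∅) ⇒ E ⊥̸ F | ∅.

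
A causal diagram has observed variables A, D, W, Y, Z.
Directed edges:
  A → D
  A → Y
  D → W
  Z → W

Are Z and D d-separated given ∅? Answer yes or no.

Yes — Z ⊥ D | ∅.

Bayes-Ball from Z | ∅ reaches {W}.
D ∉ reach(Z|∅) ⇒ Z ⊥ D | ∅.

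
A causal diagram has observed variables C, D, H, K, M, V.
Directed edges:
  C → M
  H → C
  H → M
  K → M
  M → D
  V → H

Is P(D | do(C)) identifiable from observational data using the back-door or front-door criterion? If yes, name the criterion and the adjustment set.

P(D|do(C)): backdoor, adjust for {H}.

desc(C)\{C}={D,M}; candidates ⊆ {H,K,V}.
size 0: {}; under {} C still reaches {D,H,M,V} ∋ D.
{H}: C⊥D given {H} in G with C→· removed — back-door holds.
P(D|do(C)) = Σ_{H} P(D|C,H)·P(H).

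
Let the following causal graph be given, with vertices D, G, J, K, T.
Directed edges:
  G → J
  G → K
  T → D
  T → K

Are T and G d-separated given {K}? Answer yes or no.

Bayes-Ball from T | {K} reaches {D,G,J}.
G ∈ reach(T|{K}) ⇒ T ⊥̸ G | {K}.

No — T and G are d-connected given {K}.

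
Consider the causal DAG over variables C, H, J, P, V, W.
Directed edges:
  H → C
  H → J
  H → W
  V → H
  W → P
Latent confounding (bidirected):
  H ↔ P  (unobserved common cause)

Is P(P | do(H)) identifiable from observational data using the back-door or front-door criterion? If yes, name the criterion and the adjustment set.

P(P|do(H)): frontdoor, adjust for {W}.

desc(H)\{H}={C,J,P,W}; candidates ⊆ {V}.
H↔P: latent back-door arc(s) into H.
size 0: {}; under {} H still reaches {P,V} ∋ P.
size 1: {V}; under {V} H still reaches {P} ∋ P.
H↔P cannot be blocked by any observed set — no back-door set.
{W}: (i) intercepts every directed H→P path; (ii) no back-door H→{W}; (iii) {H} blocks every back-door {W}→P. Front-door holds.
P(P|do(H)) = Σ_{W} P(W|H) Σ_{H'} P(P|W,H')P(H').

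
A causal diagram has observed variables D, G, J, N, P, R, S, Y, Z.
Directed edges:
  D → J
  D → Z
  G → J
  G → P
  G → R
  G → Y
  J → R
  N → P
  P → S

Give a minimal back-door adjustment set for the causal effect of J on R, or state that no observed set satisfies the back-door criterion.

J→R: minimal back-door set {G}.

desc(J)\{J}={R}; candidates ⊆ {D,G,N,P,S,Y,Z}.
size 0: {}; under {} J still reaches {D,G,P,R,S,Y,Z} ∋ R.
{G}: J⊥R given {G} in G with J→· removed — back-door holds.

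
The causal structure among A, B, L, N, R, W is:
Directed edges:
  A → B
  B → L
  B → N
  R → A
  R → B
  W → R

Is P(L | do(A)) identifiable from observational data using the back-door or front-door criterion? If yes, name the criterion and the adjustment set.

desc(A)\{A}={B,L,N}; candidates ⊆ {R,W}.
size 0: {}; under {} A still reaches {B,L,N,R,W} ∋ L.
{R}: A⊥L given {R} in G with A→· removed — back-door holds.
P(L|do(A)) = Σ_{R} P(L|A,R)·P(R).

P(L|do(A)): backdoor, adjust for {R}.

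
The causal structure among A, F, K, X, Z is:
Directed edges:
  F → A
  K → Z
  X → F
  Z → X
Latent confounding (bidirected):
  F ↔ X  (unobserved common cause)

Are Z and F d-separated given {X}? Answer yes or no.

No — Z and F are d-connected given {X}.

Bayes-Ball from Z | {X} reaches {A,F,K}.
F ∈ reach(Z|{X}) ⇒ Z ⊥̸ F | {X}.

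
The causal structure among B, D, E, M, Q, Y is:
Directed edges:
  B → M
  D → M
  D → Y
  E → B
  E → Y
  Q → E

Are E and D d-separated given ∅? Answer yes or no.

Yes — E ⊥ D | ∅.

Bayes-Ball from E | ∅ reaches {B,M,Q,Y}.
D ∉ reach(E|∅) ⇒ E ⊥ D | ∅.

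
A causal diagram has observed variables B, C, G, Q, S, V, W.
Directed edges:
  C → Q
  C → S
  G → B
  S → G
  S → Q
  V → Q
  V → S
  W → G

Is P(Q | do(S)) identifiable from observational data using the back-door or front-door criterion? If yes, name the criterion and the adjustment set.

desc(S)\{S}={B,G,Q}; candidates ⊆ {C,V,W}.
size 0: {}; under {} S still reaches {C,Q,V} ∋ Q.
size 1: {C}, {V}, {W}; under {C} S still reaches {Q,V} ∋ Q.
{C,V}: S⊥Q given {C,V} in G with S→· removed — back-door holds.
P(Q|do(S)) = Σ_{C,V} P(Q|S,C,V)·P(C,V).

P(Q|do(S)): backdoor, adjust for {C, V}.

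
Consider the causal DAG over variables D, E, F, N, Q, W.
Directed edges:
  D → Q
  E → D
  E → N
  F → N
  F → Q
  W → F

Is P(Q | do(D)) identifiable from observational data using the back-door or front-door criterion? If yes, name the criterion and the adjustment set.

P(Q|do(D)): backdoor, adjust for ∅.

desc(D)\{D}={Q}; candidates ⊆ {E,F,N,W}.
∅: D⊥Q given ∅ in G with D→· removed — back-door holds.
P(Q|do(D)) = P(Q|D) — no adjustment needed.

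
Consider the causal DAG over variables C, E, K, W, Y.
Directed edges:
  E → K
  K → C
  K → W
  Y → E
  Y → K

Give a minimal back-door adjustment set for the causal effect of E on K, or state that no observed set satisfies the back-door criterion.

E→K: minimal back-door set {Y}.

desc(E)\{E}={C,K,W}; candidates ⊆ {Y}.
size 0: {}; under {} E still reaches {C,K,W,Y} ∋ K.
{Y}: E⊥K given {Y} in G with E→· removed — back-door holds.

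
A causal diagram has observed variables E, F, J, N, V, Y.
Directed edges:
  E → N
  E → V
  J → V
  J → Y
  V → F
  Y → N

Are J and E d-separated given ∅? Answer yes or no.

Bayes-Ball from J | ∅ reaches {F,N,V,Y}.
E ∉ reach(J|∅) ⇒ J ⊥ E | ∅.

Yes — J ⊥ E | ∅.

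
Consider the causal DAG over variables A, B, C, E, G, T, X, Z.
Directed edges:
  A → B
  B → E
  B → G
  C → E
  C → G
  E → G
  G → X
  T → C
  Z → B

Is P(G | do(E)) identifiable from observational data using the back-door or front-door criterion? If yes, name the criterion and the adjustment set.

P(G|do(E)): backdoor, adjust for {B, C}.

desc(E)\{E}={G,X}; candidates ⊆ {A,B,C,T,Z}.
size 0: {}; under {} E still reaches {A,B,C,G,T,X,Z} ∋ G.
size 1: {A}, {B}, {C} …(+2); under {A} E still reaches {B,C,G,T,X,Z} ∋ G.
{B,C}: E⊥G given {B,C} in G with E→· removed — back-door holds.
P(G|do(E)) = Σ_{B,C} P(G|E,B,C)·P(B,C).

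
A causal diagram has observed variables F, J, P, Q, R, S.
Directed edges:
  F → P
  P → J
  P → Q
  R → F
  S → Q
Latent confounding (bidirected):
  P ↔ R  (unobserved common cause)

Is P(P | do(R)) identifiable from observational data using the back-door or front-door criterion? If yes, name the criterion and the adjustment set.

desc(R)\{R}={F,J,P,Q}; candidates ⊆ {S}.
R↔P: latent back-door arc(s) into R.
size 0: {}; under {} R still reaches {J,P,Q} ∋ P.
size 1: {S}; under {S} R still reaches {J,P,Q} ∋ P.
R↔P cannot be blocked by any observed set — no back-door set.
{F}: (i) intercepts every directed R→P path; (ii) no back-door R→{F}; (iii) {R} blocks every back-door {F}→P. Front-door holds.
P(P|do(R)) = Σ_{F} P(F|R) Σ_{R'} P(P|F,R')P(R').

P(P|do(R)): frontdoor, adjust for {F}.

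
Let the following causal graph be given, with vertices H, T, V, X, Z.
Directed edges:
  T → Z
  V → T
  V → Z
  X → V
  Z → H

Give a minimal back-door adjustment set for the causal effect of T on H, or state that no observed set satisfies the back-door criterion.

T→H: minimal back-door set {V}.

desc(T)\{T}={H,Z}; candidates ⊆ {V,X}.
size 0: {}; under {} T still reaches {H,V,X,Z} ∋ H.
{V}: T⊥H given {V} in G with T→· removed — back-door holds.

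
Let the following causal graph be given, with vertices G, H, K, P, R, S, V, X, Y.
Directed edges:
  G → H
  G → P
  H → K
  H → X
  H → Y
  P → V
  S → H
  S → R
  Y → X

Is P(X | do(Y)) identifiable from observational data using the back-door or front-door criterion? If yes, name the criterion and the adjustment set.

P(X|do(Y)): backdoor, adjust for {H}.

desc(Y)\{Y}={X}; candidates ⊆ {G,H,K,P,R,S,V}.
size 0: {}; under {} Y still reaches {G,H,K,P,R,S,V,X} ∋ X.
{H}: Y⊥X given {H} in G with Y→· removed — back-door holds.
P(X|do(Y)) = Σ_{H} P(X|Y,H)·P(H).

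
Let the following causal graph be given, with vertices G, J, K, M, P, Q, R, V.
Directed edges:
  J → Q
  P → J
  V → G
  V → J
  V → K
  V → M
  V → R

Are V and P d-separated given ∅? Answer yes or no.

Yes — V ⊥ P | ∅.

Bayes-Ball from V | ∅ reaches {G,J,K,M,Q,R}.
P ∉ reach(V|∅) ⇒ V ⊥ P | ∅.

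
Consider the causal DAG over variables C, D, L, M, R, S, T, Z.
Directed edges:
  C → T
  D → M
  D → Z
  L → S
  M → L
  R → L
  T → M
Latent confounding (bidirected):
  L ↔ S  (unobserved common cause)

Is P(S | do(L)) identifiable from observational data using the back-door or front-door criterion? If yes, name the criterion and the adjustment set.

P(S|do(L)): not identifiable (no BD/FD set).

desc(L)\{L}={S}; candidates ⊆ {C,D,M,R,T,Z}.
L↔S: latent back-door arc(s) into L.
size 0: {}; under {} L still reaches {C,D,M,R,S,T,Z} ∋ S.
size 1: {C}, {D}, {M} …(+3); under {C} L still reaches {D,M,R,S,T,Z} ∋ S.
size 2: {C,D}, {C,M}, {C,R} …(+12); under {C,D} L still reaches {M,R,S,T} ∋ S.
L↔S cannot be blocked by any observed set — no back-door set.
No mediator lies on a directed L→…→S path.
Neither criterion identifies P(S|do(L)) in this graph.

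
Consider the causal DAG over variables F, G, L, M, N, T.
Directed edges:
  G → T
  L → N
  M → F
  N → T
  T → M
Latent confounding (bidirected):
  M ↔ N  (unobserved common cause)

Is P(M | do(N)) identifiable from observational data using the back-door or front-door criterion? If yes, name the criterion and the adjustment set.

P(M|do(N)): frontdoor, adjust for {T}.

desc(N)\{N}={F,M,T}; candidates ⊆ {G,L}.
N↔M: latent back-door arc(s) into N.
size 0: {}; under {} N still reaches {F,L,M} ∋ M.
size 1: {G}, {L}; under {G} N still reaches {F,L,M} ∋ M.
size 2: {G,L}; under {G,L} N still reaches {F,M} ∋ M.
N↔M cannot be blocked by any observed set — no back-door set.
{T}: (i) intercepts every directed N→M path; (ii) no back-door N→{T}; (iii) {N} blocks every back-door {T}→M. Front-door holds.
P(M|do(N)) = Σ_{T} P(T|N) Σ_{N'} P(M|T,N')P(N').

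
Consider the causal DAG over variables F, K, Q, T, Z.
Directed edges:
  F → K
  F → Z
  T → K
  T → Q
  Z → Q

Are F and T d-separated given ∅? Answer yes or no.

Yes — F ⊥ T | ∅.

Bayes-Ball from F | ∅ reaches {K,Q,Z}.
T ∉ reach(F|∅) ⇒ F ⊥ T | ∅.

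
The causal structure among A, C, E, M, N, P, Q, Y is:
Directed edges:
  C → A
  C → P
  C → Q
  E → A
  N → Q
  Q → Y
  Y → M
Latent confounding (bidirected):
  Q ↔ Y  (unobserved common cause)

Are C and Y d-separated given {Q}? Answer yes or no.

Bayes-Ball from C | {Q} reaches {A,M,N,P,Y}.
Y ∈ reach(C|{Q}) ⇒ C ⊥̸ Y | {Q}.

No — C and Y are d-connected given {Q}.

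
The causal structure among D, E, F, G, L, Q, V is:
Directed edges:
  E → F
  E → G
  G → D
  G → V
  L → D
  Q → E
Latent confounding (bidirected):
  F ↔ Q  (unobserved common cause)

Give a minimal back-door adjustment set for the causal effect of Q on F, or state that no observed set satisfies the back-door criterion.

desc(Q)\{Q}={D,E,F,G,V}; candidates ⊆ {L}.
Q↔F: latent back-door arc(s) into Q.
size 0: {}; under {} Q still reaches {F} ∋ F.
size 1: {L}; under {L} Q still reaches {F} ∋ F.
Q↔F cannot be blocked by any observed set — no back-door set.

Q→F: no observed back-door set.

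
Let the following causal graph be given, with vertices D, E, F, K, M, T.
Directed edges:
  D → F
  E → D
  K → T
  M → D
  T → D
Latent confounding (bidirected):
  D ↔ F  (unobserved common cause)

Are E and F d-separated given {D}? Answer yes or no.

Bayes-Ball from E | {D} reaches {F,K,M,T}.
F ∈ reach(E|{D}) ⇒ E ⊥̸ F | {D}.

No — E and F are d-connected given {D}.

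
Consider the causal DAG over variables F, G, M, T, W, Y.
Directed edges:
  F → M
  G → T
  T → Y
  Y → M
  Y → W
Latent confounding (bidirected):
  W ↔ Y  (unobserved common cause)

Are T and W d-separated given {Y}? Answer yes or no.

No — T and W are d-connected given {Y}.

Bayes-Ball from T | {Y} reaches {G,W}.
W ∈ reach(T|{Y}) ⇒ T ⊥̸ W | {Y}.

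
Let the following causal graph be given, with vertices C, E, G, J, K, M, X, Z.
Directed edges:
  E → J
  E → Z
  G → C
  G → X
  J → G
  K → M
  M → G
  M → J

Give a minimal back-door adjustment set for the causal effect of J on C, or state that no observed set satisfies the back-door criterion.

desc(J)\{J}={C,G,X}; candidates ⊆ {E,K,M,Z}.
size 0: {}; under {} J still reaches {C,E,G,K,M,X,Z} ∋ C.
{M}: J⊥C given {M} in G with J→· removed — back-door holds.

J→C: minimal back-door set {M}.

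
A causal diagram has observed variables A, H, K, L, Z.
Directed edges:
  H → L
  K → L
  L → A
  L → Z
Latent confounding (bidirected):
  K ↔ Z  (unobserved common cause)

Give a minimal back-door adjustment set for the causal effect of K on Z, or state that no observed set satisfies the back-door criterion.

desc(K)\{K}={A,L,Z}; candidates ⊆ {H}.
K↔Z: latent back-door arc(s) into K.
size 0: {}; under {} K still reaches {Z} ∋ Z.
size 1: {H}; under {H} K still reaches {Z} ∋ Z.
K↔Z cannot be blocked by any observed set — no back-door set.

K→Z: no observed back-door set.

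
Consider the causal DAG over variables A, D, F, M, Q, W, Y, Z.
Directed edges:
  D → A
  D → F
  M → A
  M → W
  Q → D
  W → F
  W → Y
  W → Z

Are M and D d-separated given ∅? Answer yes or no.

Bayes-Ball from M | ∅ reaches {A,F,W,Y,Z}.
D ∉ reach(M|∅) ⇒ M ⊥ D | ∅.

Yes — M ⊥ D | ∅.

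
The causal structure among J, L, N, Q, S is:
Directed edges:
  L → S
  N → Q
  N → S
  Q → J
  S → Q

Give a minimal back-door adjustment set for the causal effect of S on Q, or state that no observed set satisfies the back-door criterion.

desc(S)\{S}={J,Q}; candidates ⊆ {L,N}.
size 0: {}; under {} S still reaches {J,L,N,Q} ∋ Q.
{N}: S⊥Q given {N} in G with S→· removed — back-door holds.

S→Q: minimal back-door set {N}.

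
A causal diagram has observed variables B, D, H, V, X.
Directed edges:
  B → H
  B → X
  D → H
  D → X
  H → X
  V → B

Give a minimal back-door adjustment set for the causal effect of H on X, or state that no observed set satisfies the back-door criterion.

H→X: minimal back-door set {B, D}.

desc(H)\{H}={X}; candidates ⊆ {B,D,V}.
size 0: {}; under {} H still reaches {B,D,V,X} ∋ X.
size 1: {B}, {D}, {V}; under {B} H still reaches {D,X} ∋ X.
{B,D}: H⊥X given {B,D} in G with H→· removed — back-door holds.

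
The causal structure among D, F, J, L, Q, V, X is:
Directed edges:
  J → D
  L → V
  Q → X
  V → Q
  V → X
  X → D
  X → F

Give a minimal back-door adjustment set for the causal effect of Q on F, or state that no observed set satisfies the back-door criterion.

desc(Q)\{Q}={D,F,X}; candidates ⊆ {J,L,V}.
size 0: {}; under {} Q still reaches {D,F,L,V,X} ∋ F.
{V}: Q⊥F given {V} in G with Q→· removed — back-door holds.

Q→F: minimal back-door set {V}.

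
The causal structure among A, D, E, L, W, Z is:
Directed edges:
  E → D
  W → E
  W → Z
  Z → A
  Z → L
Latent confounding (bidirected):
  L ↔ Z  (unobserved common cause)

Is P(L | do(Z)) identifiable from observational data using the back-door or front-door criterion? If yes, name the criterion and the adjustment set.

P(L|do(Z)): not identifiable (no BD/FD set).

desc(Z)\{Z}={A,L}; candidates ⊆ {D,E,W}.
Z↔L: latent back-door arc(s) into Z.
size 0: {}; under {} Z still reaches {D,E,L,W} ∋ L.
size 1: {D}, {E}, {W}; under {D} Z still reaches {E,L,W} ∋ L.
size 2: {D,E}, {D,W}, {E,W}; under {D,E} Z still reaches {L,W} ∋ L.
Z↔L cannot be blocked by any observed set — no back-door set.
No mediator lies on a directed Z→…→L path.
Neither criterion identifies P(L|do(Z)) in this graph.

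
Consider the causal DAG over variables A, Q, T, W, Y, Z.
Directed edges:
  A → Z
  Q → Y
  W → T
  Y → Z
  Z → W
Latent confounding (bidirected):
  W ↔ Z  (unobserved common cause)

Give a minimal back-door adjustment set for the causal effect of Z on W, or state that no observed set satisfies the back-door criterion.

Z→W: no observed back-door set.

desc(Z)\{Z}={T,W}; candidates ⊆ {A,Q,Y}.
Z↔W: latent back-door arc(s) into Z.
size 0: {}; under {} Z still reaches {A,Q,T,W,Y} ∋ W.
size 1: {A}, {Q}, {Y}; under {A} Z still reaches {Q,T,W,Y} ∋ W.
size 2: {A,Q}, {A,Y}, {Q,Y}; under {A,Q} Z still reaches {T,W,Y} ∋ W.
Z↔W cannot be blocked by any observed set — no back-door set.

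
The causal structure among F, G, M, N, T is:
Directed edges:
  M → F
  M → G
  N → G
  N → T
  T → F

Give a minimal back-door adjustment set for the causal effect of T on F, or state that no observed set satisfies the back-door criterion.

desc(T)\{T}={F}; candidates ⊆ {G,M,N}.
∅: T⊥F given ∅ in G with T→· removed — back-door holds.

T→F: minimal back-door set ∅.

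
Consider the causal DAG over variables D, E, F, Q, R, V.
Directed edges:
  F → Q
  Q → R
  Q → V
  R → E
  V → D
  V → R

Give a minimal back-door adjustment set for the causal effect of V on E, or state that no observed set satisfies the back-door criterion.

V→E: minimal back-door set {Q}.

desc(V)\{V}={D,E,R}; candidates ⊆ {F,Q}.
size 0: {}; under {} V still reaches {E,F,Q,R} ∋ E.
{Q}: V⊥E given {Q} in G with V→· removed — back-door holds.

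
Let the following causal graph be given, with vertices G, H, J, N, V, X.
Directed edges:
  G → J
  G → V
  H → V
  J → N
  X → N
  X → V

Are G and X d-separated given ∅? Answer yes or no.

Bayes-Ball from G | ∅ reaches {J,N,V}.
X ∉ reach(G|∅) ⇒ G ⊥ X | ∅.

Yes — G ⊥ X | ∅.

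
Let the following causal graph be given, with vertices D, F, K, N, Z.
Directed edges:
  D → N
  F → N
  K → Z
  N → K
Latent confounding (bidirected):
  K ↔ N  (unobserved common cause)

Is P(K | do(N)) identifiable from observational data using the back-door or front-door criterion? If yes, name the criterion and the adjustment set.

desc(N)\{N}={K,Z}; candidates ⊆ {D,F}.
N↔K: latent back-door arc(s) into N.
size 0: {}; under {} N still reaches {D,F,K,Z} ∋ K.
size 1: {D}, {F}; under {D} N still reaches {F,K,Z} ∋ K.
size 2: {D,F}; under {D,F} N still reaches {K,Z} ∋ K.
N↔K cannot be blocked by any observed set — no back-door set.
No mediator lies on a directed N→…→K path.
Neither criterion identifies P(K|do(N)) in this graph.

P(K|do(N)): not identifiable (no BD/FD set).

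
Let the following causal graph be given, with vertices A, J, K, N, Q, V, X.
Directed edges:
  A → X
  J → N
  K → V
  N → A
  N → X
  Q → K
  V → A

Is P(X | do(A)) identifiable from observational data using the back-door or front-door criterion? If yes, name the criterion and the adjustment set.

P(X|do(A)): backdoor, adjust for {N}.

desc(A)\{A}={X}; candidates ⊆ {J,K,N,Q,V}.
size 0: {}; under {} A still reaches {J,K,N,Q,V,X} ∋ X.
{N}: A⊥X given {N} in G with A→· removed — back-door holds.
P(X|do(A)) = Σ_{N} P(X|A,N)·P(N).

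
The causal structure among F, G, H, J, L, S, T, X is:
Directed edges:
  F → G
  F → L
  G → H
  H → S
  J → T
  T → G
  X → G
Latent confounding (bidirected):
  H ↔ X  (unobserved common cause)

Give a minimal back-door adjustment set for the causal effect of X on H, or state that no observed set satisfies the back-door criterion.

X→H: no observed back-door set.

desc(X)\{X}={G,H,S}; candidates ⊆ {F,J,L,T}.
X↔H: latent back-door arc(s) into X.
size 0: {}; under {} X still reaches {H,S} ∋ H.
size 1: {F}, {J}, {L} …(+1); under {F} X still reaches {H,S} ∋ H.
size 2: {F,J}, {F,L}, {F,T} …(+3); under {F,J} X still reaches {H,S} ∋ H.
X↔H cannot be blocked by any observed set — no back-door set.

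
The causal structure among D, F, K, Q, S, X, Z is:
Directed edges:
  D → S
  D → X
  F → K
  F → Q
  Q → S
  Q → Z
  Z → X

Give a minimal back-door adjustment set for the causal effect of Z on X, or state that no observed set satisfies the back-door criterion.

desc(Z)\{Z}={X}; candidates ⊆ {D,F,K,Q,S}.
∅: Z⊥X given ∅ in G with Z→· removed — back-door holds.

Z→X: minimal back-door set ∅.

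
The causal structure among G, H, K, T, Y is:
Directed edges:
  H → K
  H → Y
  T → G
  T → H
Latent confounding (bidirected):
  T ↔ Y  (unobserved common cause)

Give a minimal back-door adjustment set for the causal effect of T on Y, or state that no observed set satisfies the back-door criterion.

T→Y: no observed back-door set.

desc(T)\{T}={G,H,K,Y}; candidates ⊆ {—}.
T↔Y: latent back-door arc(s) into T.
size 0: {}; under {} T still reaches {Y} ∋ Y.
T↔Y cannot be blocked by any observed set — no back-door set.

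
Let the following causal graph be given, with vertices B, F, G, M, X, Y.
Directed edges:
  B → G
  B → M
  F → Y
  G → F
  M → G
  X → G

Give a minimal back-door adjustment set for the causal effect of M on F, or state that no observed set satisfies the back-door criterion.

desc(M)\{M}={F,G,Y}; candidates ⊆ {B,X}.
size 0: {}; under {} M still reaches {B,F,G,Y} ∋ F.
{B}: M⊥F given {B} in G with M→· removed — back-door holds.

M→F: minimal back-door set {B}.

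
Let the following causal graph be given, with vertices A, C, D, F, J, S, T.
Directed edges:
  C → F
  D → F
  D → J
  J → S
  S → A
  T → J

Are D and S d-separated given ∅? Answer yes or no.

No — D and S are d-connected given ∅.

Bayes-Ball from D | ∅ reaches {A,F,J,S}.
S ∈ reach(D|∅) ⇒ D ⊥̸ S | ∅.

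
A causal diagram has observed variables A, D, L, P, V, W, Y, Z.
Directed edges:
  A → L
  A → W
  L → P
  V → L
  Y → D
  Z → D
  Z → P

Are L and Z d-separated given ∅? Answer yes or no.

Bayes-Ball from L | ∅ reaches {A,P,V,W}.
Z ∉ reach(L|∅) ⇒ L ⊥ Z | ∅.

Yes — L ⊥ Z | ∅.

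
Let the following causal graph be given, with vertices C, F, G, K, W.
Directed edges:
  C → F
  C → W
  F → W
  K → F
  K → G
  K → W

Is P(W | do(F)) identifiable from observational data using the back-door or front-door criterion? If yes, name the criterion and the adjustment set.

P(W|do(F)): backdoor, adjust for {C, K}.

desc(F)\{F}={W}; candidates ⊆ {C,G,K}.
size 0: {}; under {} F still reaches {C,G,K,W} ∋ W.
size 1: {C}, {G}, {K}; under {C} F still reaches {G,K,W} ∋ W.
{C,K}: F⊥W given {C,K} in G with F→· removed — back-door holds.
P(W|do(F)) = Σ_{C,K} P(W|F,C,K)·P(C,K).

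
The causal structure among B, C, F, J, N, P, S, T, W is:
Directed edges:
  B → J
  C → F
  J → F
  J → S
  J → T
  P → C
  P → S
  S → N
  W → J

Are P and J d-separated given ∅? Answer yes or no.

Bayes-Ball from P | ∅ reaches {C,F,N,S}.
J ∉ reach(P|∅) ⇒ P ⊥ J | ∅.

Yes — P ⊥ J | ∅.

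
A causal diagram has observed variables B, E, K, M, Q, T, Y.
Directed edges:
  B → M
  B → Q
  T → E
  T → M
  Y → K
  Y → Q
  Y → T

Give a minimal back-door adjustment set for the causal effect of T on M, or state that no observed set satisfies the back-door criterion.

desc(T)\{T}={E,M}; candidates ⊆ {B,K,Q,Y}.
∅: T⊥M given ∅ in G with T→· removed — back-door holds.

T→M: minimal back-door set ∅.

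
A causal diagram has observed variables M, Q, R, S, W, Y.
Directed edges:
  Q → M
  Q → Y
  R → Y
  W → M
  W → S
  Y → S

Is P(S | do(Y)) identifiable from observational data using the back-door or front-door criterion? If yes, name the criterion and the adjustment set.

P(S|do(Y)): backdoor, adjust for ∅.

desc(Y)\{Y}={S}; candidates ⊆ {M,Q,R,W}.
∅: Y⊥S given ∅ in G with Y→· removed — back-door holds.
P(S|do(Y)) = P(S|Y) — no adjustment needed.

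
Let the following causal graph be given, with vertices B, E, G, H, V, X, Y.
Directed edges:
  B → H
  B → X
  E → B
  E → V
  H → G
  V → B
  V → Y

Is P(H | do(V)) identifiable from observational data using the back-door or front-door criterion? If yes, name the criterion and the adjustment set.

desc(V)\{V}={B,G,H,X,Y}; candidates ⊆ {E}.
size 0: {}; under {} V still reaches {B,E,G,H,X} ∋ H.
{E}: V⊥H given {E} in G with V→· removed — back-door holds.
P(H|do(V)) = Σ_{E} P(H|V,E)·P(E).

P(H|do(V)): backdoor, adjust for {E}.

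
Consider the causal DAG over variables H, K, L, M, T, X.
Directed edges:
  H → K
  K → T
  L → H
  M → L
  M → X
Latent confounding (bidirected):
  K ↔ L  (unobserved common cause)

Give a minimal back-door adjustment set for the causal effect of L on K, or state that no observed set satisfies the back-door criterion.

L→K: no observed back-door set.

desc(L)\{L}={H,K,T}; candidates ⊆ {M,X}.
L↔K: latent back-door arc(s) into L.
size 0: {}; under {} L still reaches {K,M,T,X} ∋ K.
size 1: {M}, {X}; under {M} L still reaches {K,T} ∋ K.
size 2: {M,X}; under {M,X} L still reaches {K,T} ∋ K.
L↔K cannot be blocked by any observed set — no back-door set.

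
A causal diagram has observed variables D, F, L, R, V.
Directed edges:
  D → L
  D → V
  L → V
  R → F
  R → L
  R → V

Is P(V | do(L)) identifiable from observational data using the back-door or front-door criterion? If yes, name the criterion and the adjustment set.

P(V|do(L)): backdoor, adjust for {D, R}.

desc(L)\{L}={V}; candidates ⊆ {D,F,R}.
size 0: {}; under {} L still reaches {D,F,R,V} ∋ V.
size 1: {D}, {F}, {R}; under {D} L still reaches {F,R,V} ∋ V.
{D,R}: L⊥V given {D,R} in G with L→· removed — back-door holds.
P(V|do(L)) = Σ_{D,R} P(V|L,D,R)·P(D,R).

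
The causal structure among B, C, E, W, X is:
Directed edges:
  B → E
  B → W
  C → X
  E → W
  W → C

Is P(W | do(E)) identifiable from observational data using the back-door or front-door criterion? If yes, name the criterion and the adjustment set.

P(W|do(E)): backdoor, adjust for {B}.

desc(E)\{E}={C,W,X}; candidates ⊆ {B}.
size 0: {}; under {} E still reaches {B,C,W,X} ∋ W.
{B}: E⊥W given {B} in G with E→· removed — back-door holds.
P(W|do(E)) = Σ_{B} P(W|E,B)·P(B).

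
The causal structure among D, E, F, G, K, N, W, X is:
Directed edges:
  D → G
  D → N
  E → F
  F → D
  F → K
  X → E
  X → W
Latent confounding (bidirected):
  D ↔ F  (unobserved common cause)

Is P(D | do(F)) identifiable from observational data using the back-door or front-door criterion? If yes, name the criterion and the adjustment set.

P(D|do(F)): not identifiable (no BD/FD set).

desc(F)\{F}={D,G,K,N}; candidates ⊆ {E,W,X}.
F↔D: latent back-door arc(s) into F.
size 0: {}; under {} F still reaches {D,E,G,N,W,X} ∋ D.
size 1: {E}, {W}, {X}; under {E} F still reaches {D,G,N} ∋ D.
size 2: {E,W}, {E,X}, {W,X}; under {E,W} F still reaches {D,G,N} ∋ D.
F↔D cannot be blocked by any observed set — no back-door set.
No mediator lies on a directed F→…→D path.
Neither criterion identifies P(D|do(F)) in this graph.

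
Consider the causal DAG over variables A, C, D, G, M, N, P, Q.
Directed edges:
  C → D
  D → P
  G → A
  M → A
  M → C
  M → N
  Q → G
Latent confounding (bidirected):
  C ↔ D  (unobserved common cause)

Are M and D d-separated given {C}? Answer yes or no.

Bayes-Ball from M | {C} reaches {A,D,N,P}.
D ∈ reach(M|{C}) ⇒ M ⊥̸ D | {C}.

No — M and D are d-connected given {C}.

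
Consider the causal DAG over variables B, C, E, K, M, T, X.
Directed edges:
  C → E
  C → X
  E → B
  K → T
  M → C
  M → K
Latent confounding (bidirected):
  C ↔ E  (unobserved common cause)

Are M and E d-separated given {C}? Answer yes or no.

No — M and E are d-connected given {C}.

Bayes-Ball from M | {C} reaches {B,E,K,T}.
E ∈ reach(M|{C}) ⇒ M ⊥̸ E | {C}.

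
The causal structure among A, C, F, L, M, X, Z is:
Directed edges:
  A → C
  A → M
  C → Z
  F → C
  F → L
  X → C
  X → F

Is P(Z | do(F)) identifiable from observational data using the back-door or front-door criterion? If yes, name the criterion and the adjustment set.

P(Z|do(F)): backdoor, adjust for {X}.

desc(F)\{F}={C,L,Z}; candidates ⊆ {A,M,X}.
size 0: {}; under {} F still reaches {C,X,Z} ∋ Z.
{X}: F⊥Z given {X} in G with F→· removed — back-door holds.
P(Z|do(F)) = Σ_{X} P(Z|F,X)·P(X).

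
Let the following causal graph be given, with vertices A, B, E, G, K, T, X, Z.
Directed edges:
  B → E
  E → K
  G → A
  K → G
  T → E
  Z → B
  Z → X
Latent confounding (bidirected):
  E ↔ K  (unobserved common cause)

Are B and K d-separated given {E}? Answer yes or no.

No — B and K are d-connected given {E}.

Bayes-Ball from B | {E} reaches {A,G,K,T,X,Z}.
K ∈ reach(B|{E}) ⇒ B ⊥̸ K | {E}.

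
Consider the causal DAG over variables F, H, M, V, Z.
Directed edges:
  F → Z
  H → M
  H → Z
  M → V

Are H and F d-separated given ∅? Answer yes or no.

Bayes-Ball from H | ∅ reaches {M,V,Z}.
F ∉ reach(H|∅) ⇒ H ⊥ F | ∅.

Yes — H ⊥ F | ∅.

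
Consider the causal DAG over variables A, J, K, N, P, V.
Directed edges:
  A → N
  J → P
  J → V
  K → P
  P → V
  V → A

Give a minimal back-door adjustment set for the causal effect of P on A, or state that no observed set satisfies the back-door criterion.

P→A: minimal back-door set {J}.

desc(P)\{P}={A,N,V}; candidates ⊆ {J,K}.
size 0: {}; under {} P still reaches {A,J,K,N,V} ∋ A.
{J}: P⊥A given {J} in G with P→· removed — back-door holds.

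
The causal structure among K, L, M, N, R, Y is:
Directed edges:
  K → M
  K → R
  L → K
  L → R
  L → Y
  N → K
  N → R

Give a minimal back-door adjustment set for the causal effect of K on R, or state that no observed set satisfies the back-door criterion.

desc(K)\{K}={M,R}; candidates ⊆ {L,N,Y}.
size 0: {}; under {} K still reaches {L,N,R,Y} ∋ R.
size 1: {L}, {N}, {Y}; under {L} K still reaches {N,R} ∋ R.
{L,N}: K⊥R given {L,N} in G with K→· removed — back-door holds.

K→R: minimal back-door set {L, N}.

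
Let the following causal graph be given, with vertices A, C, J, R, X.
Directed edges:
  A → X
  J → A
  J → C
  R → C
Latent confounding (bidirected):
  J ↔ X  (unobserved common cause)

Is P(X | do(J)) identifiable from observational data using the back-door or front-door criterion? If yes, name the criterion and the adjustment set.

P(X|do(J)): frontdoor, adjust for {A}.

desc(J)\{J}={A,C,X}; candidates ⊆ {R}.
J↔X: latent back-door arc(s) into J.
size 0: {}; under {} J still reaches {X} ∋ X.
size 1: {R}; under {R} J still reaches {X} ∋ X.
J↔X cannot be blocked by any observed set — no back-door set.
{A}: (i) intercepts every directed J→X path; (ii) no back-door J→{A}; (iii) {J} blocks every back-door {A}→X. Front-door holds.
P(X|do(J)) = Σ_{A} P(A|J) Σ_{J'} P(X|A,J')P(J').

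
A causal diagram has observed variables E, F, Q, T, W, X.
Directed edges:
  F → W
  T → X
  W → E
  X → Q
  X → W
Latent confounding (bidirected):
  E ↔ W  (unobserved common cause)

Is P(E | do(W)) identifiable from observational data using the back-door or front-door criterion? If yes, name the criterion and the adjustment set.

desc(W)\{W}={E}; candidates ⊆ {F,Q,T,X}.
W↔E: latent back-door arc(s) into W.
size 0: {}; under {} W still reaches {E,F,Q,T,X} ∋ E.
size 1: {F}, {Q}, {T} …(+1); under {F} W still reaches {E,Q,T,X} ∋ E.
size 2: {F,Q}, {F,T}, {F,X} …(+3); under {F,Q} W still reaches {E,T,X} ∋ E.
W↔E cannot be blocked by any observed set — no back-door set.
No mediator lies on a directed W→…→E path.
Neither criterion identifies P(E|do(W)) in this graph.

P(E|do(W)): not identifiable (no BD/FD set).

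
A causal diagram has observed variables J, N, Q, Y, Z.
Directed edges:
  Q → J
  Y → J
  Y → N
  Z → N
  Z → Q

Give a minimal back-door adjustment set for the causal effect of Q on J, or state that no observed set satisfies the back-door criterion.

Q→J: minimal back-door set ∅.

desc(Q)\{Q}={J}; candidates ⊆ {N,Y,Z}.
∅: Q⊥J given ∅ in G with Q→· removed — back-door holds.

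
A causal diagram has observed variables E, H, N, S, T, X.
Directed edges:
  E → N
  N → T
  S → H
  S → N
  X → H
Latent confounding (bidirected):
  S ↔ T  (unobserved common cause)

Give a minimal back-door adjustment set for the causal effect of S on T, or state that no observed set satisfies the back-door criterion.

desc(S)\{S}={H,N,T}; candidates ⊆ {E,X}.
S↔T: latent back-door arc(s) into S.
size 0: {}; under {} S still reaches {T} ∋ T.
size 1: {E}, {X}; under {E} S still reaches {T} ∋ T.
size 2: {E,X}; under {E,X} S still reaches {T} ∋ T.
S↔T cannot be blocked by any observed set — no back-door set.

S→T: no observed back-door set.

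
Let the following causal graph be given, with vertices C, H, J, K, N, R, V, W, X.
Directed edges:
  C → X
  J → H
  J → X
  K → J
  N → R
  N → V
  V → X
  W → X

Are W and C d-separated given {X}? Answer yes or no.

No — W and C are d-connected given {X}.

Bayes-Ball from W | {X} reaches {C,H,J,K,N,R,V}.
C ∈ reach(W|{X}) ⇒ W ⊥̸ C | {X}.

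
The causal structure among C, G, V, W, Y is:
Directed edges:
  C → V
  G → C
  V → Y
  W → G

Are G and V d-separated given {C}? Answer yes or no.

Bayes-Ball from G | {C} reaches {W}.
V ∉ reach(G|{C}) ⇒ G ⊥ V | {C}.

Yes — G ⊥ V | {C}.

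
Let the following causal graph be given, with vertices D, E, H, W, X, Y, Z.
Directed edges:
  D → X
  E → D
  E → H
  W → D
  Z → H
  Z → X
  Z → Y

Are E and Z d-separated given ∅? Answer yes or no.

Bayes-Ball from E | ∅ reaches {D,H,X}.
Z ∉ reach(E|∅) ⇒ E ⊥ Z | ∅.

Yes — E ⊥ Z | ∅.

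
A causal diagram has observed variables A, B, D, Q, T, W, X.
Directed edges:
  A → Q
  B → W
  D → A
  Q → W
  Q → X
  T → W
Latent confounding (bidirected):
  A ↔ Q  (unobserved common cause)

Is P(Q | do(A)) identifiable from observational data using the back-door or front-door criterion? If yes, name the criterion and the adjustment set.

desc(A)\{A}={Q,W,X}; candidates ⊆ {B,D,T}.
A↔Q: latent back-door arc(s) into A.
size 0: {}; under {} A still reaches {D,Q,W,X} ∋ Q.
size 1: {B}, {D}, {T}; under {B} A still reaches {D,Q,W,X} ∋ Q.
size 2: {B,D}, {B,T}, {D,T}; under {B,D} A still reaches {Q,W,X} ∋ Q.
A↔Q cannot be blocked by any observed set — no back-door set.
No mediator lies on a directed A→…→Q path.
Neither criterion identifies P(Q|do(A)) in this graph.

P(Q|do(A)): not identifiable (no BD/FD set).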